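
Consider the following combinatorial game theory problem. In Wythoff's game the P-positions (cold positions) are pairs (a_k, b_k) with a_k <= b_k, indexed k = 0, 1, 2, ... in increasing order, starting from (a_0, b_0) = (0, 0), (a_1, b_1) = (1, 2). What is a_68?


By Wythoff's theorem, a_k = floor(k * phi) and b_k = floor(k * phi^2) = a_k + k, where phi = (1 + sqrt(5))/2 is the golden ratio.
phi = (1 + sqrt(5))/2 = 1.618034
k = 68
k * phi = 68 * 1.618034 = 110.026311
a_68 = floor(k * phi) = 110

110


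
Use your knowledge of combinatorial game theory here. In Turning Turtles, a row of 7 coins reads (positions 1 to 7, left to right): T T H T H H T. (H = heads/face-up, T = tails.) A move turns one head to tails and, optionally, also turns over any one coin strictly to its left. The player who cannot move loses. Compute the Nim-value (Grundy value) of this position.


Coins: T T H T H H T
Key fact: a single head at position k behaves exactly like a Nim heap of size k (turning it to T and optionally flipping a coin at j < k corresponds to moving the heap from k to j, or to 0), and heads combine as a disjunctive sum (two heads at the same place would cancel, matching j XOR j = 0). So the Nim-value is the XOR of the 1-indexed positions of the heads.
Face-up positions (1-indexed): [3, 5, 6]
XOR 0 with 3: 0 XOR 3 = 3
XOR 3 with 5: 3 XOR 5 = 6
XOR 6 with 6: 6 XOR 6 = 0
Nim-value = 0

0


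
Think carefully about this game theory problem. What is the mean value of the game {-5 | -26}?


Game = {-5 | -26}, a switch {a | b} with numbers a > b.
Its thermograph has left wall a - t and right wall b + t, which meet at t = (a - b)/2, where both equal (a + b)/2. So the mast (mean value) is at (a + b)/2.
Mean = (-5 + (-26))/2 = -31/2 = -31/2

-31/2


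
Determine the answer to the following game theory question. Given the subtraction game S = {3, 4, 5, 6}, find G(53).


The subtraction set is S = {3, 4, 5, 6}.
G(k) = mex{ G(k - s) : s in S, s <= k }. We compute iteratively: G(0) = 0.
G(1) = mex({}) = 0
G(2) = mex({}) = 0
G(3) = mex({0}) = 1
G(4) = mex({0}) = 1
G(5) = mex({0}) = 1
G(6) = mex({0, 1}) = 2
G(7) = mex({0, 1}) = 2
G(8) = mex({0, 1}) = 2
G(9) = mex({1, 2}) = 0
G(10) = mex({1, 2}) = 0
G(11) = mex({1, 2}) = 0
G(12) = mex({0, 2}) = 1
G(13) = mex({0, 2}) = 1
G(14) = mex({0, 2}) = 1
Observe that G(9)..G(14) = 0, 0, 0, 1, 1, 1 repeats G(0)..G(5) = 0, 0, 0, 1, 1, 1.
For k >= max(S) = 6, G(k) is determined by the previous 6 values G(k-6)..G(k-1); a window of 6 consecutive values has recurred shifted by 9, so by induction G(k + 9) = G(k) for all k >= 0: the sequence is periodic from the start with period 9.
One period: G(0..8) = 0, 0, 0, 1, 1, 1, 2, 2, 2.
53 mod 9 = 8, so G(53) = G(8) = 2.

2


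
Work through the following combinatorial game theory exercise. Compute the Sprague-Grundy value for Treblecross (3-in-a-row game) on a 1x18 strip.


Treblecross: place X on empty cells; 3-in-a-row wins.
Playing within two cells of an existing X lets the opponent win at once, so sensible play treats the cells i-2..i+2 around each X as dead. The player left with no safe cell loses, so this is a normal-play take-away game on strips of safe cells.
Placing X at cell i (0-indexed) of a strip of k safe cells leaves independent strips of sizes max(0, i-2) and max(0, k-i-3). Hence G(k) = mex{ G(max(0,i-2)) XOR G(max(0,k-i-3)) : 0 <= i < k }, with G(0) = 0.
G(1): splits (0,0):0^0=0 -> mex({0}) = 1
G(2): splits (0,0):0^0=0 -> mex({0}) = 1
G(3): splits (0,0):0^0=0 -> mex({0}) = 1
G(4): splits (0,1):0^1=1 (0,0):0^0=0 -> mex({0, 1}) = 2
G(5): splits (0,2):0^1=1 (0,1):0^1=1 (0,0):0^0=0 -> mex({0, 1}) = 2
G(6) = mex({1}) = 0
G(7) = mex({0, 1, 2}) = 3
G(8) = mex({0, 1, 2}) = 3
G(9) = mex({0, 2}) = 1
G(10) = mex({0, 2, 3}) = 1
G(11) = mex({0, 3}) = 1
G(12) = mex({1, 3}) = 0
G(13) = mex({0, 1, 2, 3}) = 4
G(14) = mex({0, 1, 2}) = 3
G(15) = mex({0, 1, 2}) = 3
G(16) = mex({0, 1, 2, 4}) = 3
G(17) = mex({0, 1, 3, 4}) = 2
G(18) = mex({0, 1, 3, 4}) = 2
Therefore G(18) = 2.

2


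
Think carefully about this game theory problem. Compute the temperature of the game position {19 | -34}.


The game is {19 | -34}, a switch {a | b} with numbers a > b.
Cooling {a | b} by t gives {a - t | b + t}, which stops being hot when a - t = b + t, i.e. at t = (a - b)/2. So the temperature of a switch is (a - b)/2.
Temperature = (Left option - Right option) / 2
= (19 - (-34)) / 2
= 53 / 2
= 53/2

53/2


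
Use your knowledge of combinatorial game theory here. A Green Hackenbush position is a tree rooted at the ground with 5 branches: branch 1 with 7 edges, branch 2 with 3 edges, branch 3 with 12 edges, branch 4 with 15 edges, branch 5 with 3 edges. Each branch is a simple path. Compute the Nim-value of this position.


The tree has 5 branches from the ground vertex.
In Green Hackenbush, the Nim-value of a simple path of length k is k.
Branch 1: length 7, Nim-value = 7
Branch 2: length 3, Nim-value = 3
Branch 3: length 12, Nim-value = 12
Branch 4: length 15, Nim-value = 15
Branch 5: length 3, Nim-value = 3
Total Nim-value = XOR of all branch values:
0 XOR 7 = 7
7 XOR 3 = 4
4 XOR 12 = 8
8 XOR 15 = 7
7 XOR 3 = 4
Nim-value of the tree = 4

4


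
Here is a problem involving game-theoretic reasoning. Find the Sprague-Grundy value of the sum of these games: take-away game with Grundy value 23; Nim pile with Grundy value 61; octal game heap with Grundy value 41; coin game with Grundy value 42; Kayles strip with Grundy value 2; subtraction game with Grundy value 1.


By the Sprague-Grundy theorem, the Grundy value of a sum of games is the XOR of individual Grundy values.
take-away game: Grundy value = 23. Running XOR: 0 XOR 23 = 23
Nim pile: Grundy value = 61. Running XOR: 23 XOR 61 = 42
octal game heap: Grundy value = 41. Running XOR: 42 XOR 41 = 3
coin game: Grundy value = 42. Running XOR: 3 XOR 42 = 41
Kayles strip: Grundy value = 2. Running XOR: 41 XOR 2 = 43
subtraction game: Grundy value = 1. Running XOR: 43 XOR 1 = 42
The combined Grundy value is 42.

42


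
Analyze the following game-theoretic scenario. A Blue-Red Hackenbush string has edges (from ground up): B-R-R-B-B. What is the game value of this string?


Edges (from ground): B-R-R-B-B
By Berlekamp's sign-expansion rule, a Blue-Red Hackenbush stalk has the value of the surreal number whose sign sequence is the edge sequence with B -> + and R -> -.
Sign sequence: +--++
Trace the sign expansion in the surreal number tree, starting from 0:
Edge 1: B (sign +) -> bounds (0, +inf), value = 1
Edge 2: R (sign -) -> bounds (0, 1), value = 1/2
Edge 3: R (sign -) -> bounds (0, 1/2), value = 1/4
Edge 4: B (sign +) -> bounds (1/4, 1/2), value = 3/8
Edge 5: B (sign +) -> bounds (3/8, 1/2), value = 7/16
Game value = 7/16

7/16


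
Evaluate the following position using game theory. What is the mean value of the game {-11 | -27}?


Game = {-11 | -27}, a switch {a | b} with numbers a > b.
Its thermograph has left wall a - t and right wall b + t, which meet at t = (a - b)/2, where both equal (a + b)/2. So the mast (mean value) is at (a + b)/2.
Mean = (-11 + (-27))/2 = -38/2 = -19

-19


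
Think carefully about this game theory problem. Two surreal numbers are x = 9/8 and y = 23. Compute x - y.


x = 9/8, y = 23
Converting to common denominator: 8
x = 9/8, y = 184/8
x - y = 9/8 - 23 = -175/8

-175/8


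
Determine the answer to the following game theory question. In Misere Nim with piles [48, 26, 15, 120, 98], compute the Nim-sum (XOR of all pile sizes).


We need the XOR (exclusive or) of all pile sizes.
After XOR-ing pile 1 (size 48): 0 XOR 48 = 48
After XOR-ing pile 2 (size 26): 48 XOR 26 = 42
After XOR-ing pile 3 (size 15): 42 XOR 15 = 37
After XOR-ing pile 4 (size 120): 37 XOR 120 = 93
After XOR-ing pile 5 (size 98): 93 XOR 98 = 63
The Nim-value of this position is 63.

63


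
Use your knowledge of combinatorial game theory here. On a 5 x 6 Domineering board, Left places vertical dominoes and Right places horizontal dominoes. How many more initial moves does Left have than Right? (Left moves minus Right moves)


Board is 5 x 6 (rows x cols).
Left (vertical) placements: (rows-1) * cols = 4 * 6 = 24
Right (horizontal) placements: rows * (cols-1) = 5 * 5 = 25
Advantage = Left - Right = 24 - 25 = -1

-1


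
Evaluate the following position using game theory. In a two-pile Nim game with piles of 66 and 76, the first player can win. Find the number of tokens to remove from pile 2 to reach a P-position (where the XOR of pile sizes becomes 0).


Piles: 66 and 76
Current XOR: 66 XOR 76 = 14 (non-zero, so this is an N-position).
To make the XOR zero, we need to find a move that balances the piles.
For pile 2 (size 76): target = 76 XOR 14 = 66
We reduce pile 2 from 76 to 66.
Tokens removed: 76 - 66 = 10
Verification: 66 XOR 66 = 0

10


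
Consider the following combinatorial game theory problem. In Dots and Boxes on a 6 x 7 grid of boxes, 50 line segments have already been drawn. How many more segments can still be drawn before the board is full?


Grid: 6 x 7 boxes, i.e. 7 rows and 8 columns of dots.
Horizontal edges: (rows + 1) * cols = 7 * 7 = 49
Vertical edges: rows * (cols + 1) = 6 * 8 = 48
Total edges: 49 + 48 = 97
Edges drawn: 50
Remaining: 97 - 50 = 47

47


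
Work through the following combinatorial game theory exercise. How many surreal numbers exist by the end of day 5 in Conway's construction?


Day 0: {|} = 0 is born. Count = 1.
Day n: the number of surreal numbers born by day n is 2^(n+1) - 1.
By day 0: 2^1 - 1 = 1
By day 1: 2^2 - 1 = 3
By day 2: 2^3 - 1 = 7
By day 3: 2^4 - 1 = 15
By day 4: 2^5 - 1 = 31
By day 5: 2^6 - 1 = 63
By day 5: 63 surreal numbers.

63


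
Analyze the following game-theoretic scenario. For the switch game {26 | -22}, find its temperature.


The game is {26 | -22}, a switch {a | b} with numbers a > b.
Cooling {a | b} by t gives {a - t | b + t}, which stops being hot when a - t = b + t, i.e. at t = (a - b)/2. So the temperature of a switch is (a - b)/2.
Temperature = (Left option - Right option) / 2
= (26 - (-22)) / 2
= 48 / 2
= 24

24


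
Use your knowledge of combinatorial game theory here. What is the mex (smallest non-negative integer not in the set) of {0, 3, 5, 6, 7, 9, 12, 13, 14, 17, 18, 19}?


Set = {0, 3, 5, 6, 7, 9, 12, 13, 14, 17, 18, 19}
0 is in the set.
1 is NOT in the set. This is the mex.
mex = 1

1


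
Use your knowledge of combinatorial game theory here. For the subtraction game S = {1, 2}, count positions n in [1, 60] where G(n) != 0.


Subtraction set S = {1, 2}, so G(n) = n mod 3.
G(n) = 0 when n is a multiple of 3.
Multiples of 3 in [1, 60]: 20
N-positions (nonzero Grundy) = 60 - 20 = 40

40


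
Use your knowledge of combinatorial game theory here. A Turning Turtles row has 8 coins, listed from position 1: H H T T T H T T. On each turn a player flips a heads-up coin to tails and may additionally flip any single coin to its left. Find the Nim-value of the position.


Coins: H H T T T H T T
Key fact: a single head at position k behaves exactly like a Nim heap of size k (turning it to T and optionally flipping a coin at j < k corresponds to moving the heap from k to j, or to 0), and heads combine as a disjunctive sum (two heads at the same place would cancel, matching j XOR j = 0). So the Nim-value is the XOR of the 1-indexed positions of the heads.
Face-up positions (1-indexed): [1, 2, 6]
XOR 0 with 1: 0 XOR 1 = 1
XOR 1 with 2: 1 XOR 2 = 3
XOR 3 with 6: 3 XOR 6 = 5
Nim-value = 5

5


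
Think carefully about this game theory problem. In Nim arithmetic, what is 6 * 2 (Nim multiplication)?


Nim multiplication is bilinear over XOR: (u XOR v) * w = (u*w) XOR (v*w).
So we split each operand into its bit components and XOR the pairwise Nim products.
6 = 2 + 4 (as XOR of powers of 2).
2 = 2 (as XOR of powers of 2).
Using the standard Nim-product table on single bits:
  2*2 = 3,   2*4 = 8,   2*8 = 12,
  4*4 = 6,   4*8 = 11,  8*8 = 13,
and  1*x = x (identity), k*l = l*k (commutative).
Pairwise Nim products:
  2 * 2 = 3
  4 * 2 = 8
XOR them: 3 XOR 8 = 11.
Result: 6 * 2 = 11 (in Nim).

11


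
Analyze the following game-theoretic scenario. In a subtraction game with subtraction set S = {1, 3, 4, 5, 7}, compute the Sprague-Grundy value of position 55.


The subtraction set is S = {1, 3, 4, 5, 7}.
G(k) = mex{ G(k - s) : s in S, s <= k }. We compute iteratively: G(0) = 0.
G(1) = mex({0}) = 1
G(2) = mex({1}) = 0
G(3) = mex({0}) = 1
G(4) = mex({0, 1}) = 2
G(5) = mex({0, 1, 2}) = 3
G(6) = mex({0, 1, 3}) = 2
G(7) = mex({0, 1, 2}) = 3
G(8) = mex({1, 2, 3}) = 0
G(9) = mex({0, 2, 3}) = 1
G(10) = mex({1, 2, 3}) = 0
G(11) = mex({0, 2, 3}) = 1
G(12) = mex({0, 1, 3}) = 2
G(13) = mex({0, 1, 2}) = 3
G(14) = mex({0, 1, 3}) = 2
Observe that G(8)..G(14) = 0, 1, 0, 1, 2, 3, 2 repeats G(0)..G(6) = 0, 1, 0, 1, 2, 3, 2.
For k >= max(S) = 7, G(k) is determined by the previous 7 values G(k-7)..G(k-1); a window of 7 consecutive values has recurred shifted by 8, so by induction G(k + 8) = G(k) for all k >= 0: the sequence is periodic from the start with period 8.
One period: G(0..7) = 0, 1, 0, 1, 2, 3, 2, 3.
55 mod 8 = 7, so G(55) = G(7) = 3.

3


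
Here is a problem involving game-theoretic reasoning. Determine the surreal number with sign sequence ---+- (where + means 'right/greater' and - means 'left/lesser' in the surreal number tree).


Sign expansion: ---+-
Rule: track bounds (lo, hi), initially (-inf, +inf). On '+', the current value becomes lo and we move to the simplest number in (value, hi): value + 1 if hi = +inf, otherwise the midpoint (value + hi)/2. On '-', the current value becomes hi and we move to value - 1 if lo = -inf, otherwise the midpoint (lo + value)/2.
Start at 0.
Step 1: sign = -, move left. Bounds: (-inf, 0). Value = -1
Step 2: sign = -, move left. Bounds: (-inf, -1). Value = -2
Step 3: sign = -, move left. Bounds: (-inf, -2). Value = -3
Step 4: sign = +, move right. Bounds: (-3, -2). Value = -5/2
Step 5: sign = -, move left. Bounds: (-3, -5/2). Value = -11/4
The surreal number with sign expansion ---+- is -11/4.

-11/4


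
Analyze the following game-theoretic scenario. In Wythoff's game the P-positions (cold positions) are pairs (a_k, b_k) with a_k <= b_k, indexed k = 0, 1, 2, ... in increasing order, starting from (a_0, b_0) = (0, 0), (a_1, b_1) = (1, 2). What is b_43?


By Wythoff's theorem, a_k = floor(k * phi) and b_k = floor(k * phi^2) = a_k + k, where phi = (1 + sqrt(5))/2 is the golden ratio.
phi = (1 + sqrt(5))/2 = 1.618034
phi^2 = phi + 1 = 2.618034
k = 43
k * phi^2 = 43 * 2.618034 = 112.575462
b_43 = floor(k * phi^2) = 112 (check: a_43 + k = 69 + 43 = 112)

112


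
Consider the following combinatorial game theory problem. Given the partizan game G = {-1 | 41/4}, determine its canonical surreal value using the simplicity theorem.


Left options: {-1}, max = -1
Right options: {41/4}, min = 41/4
All options are numbers and max(Left) < min(Right), so by the simplicity theorem the value is the simplest (earliest-born) number strictly between -1 and 41/4.
Integers 0 through 10 all lie strictly between -1 and 41/4.
Among integers, the simplest (lowest birthday = smallest |n|; 0 is born on day 0, +-n on day n) is 0.
No non-integer in the interval can be simpler: if x is a non-integer in the interval, then floor(x) or ceil(x) also lies in the interval (the interval contains an integer), and both are proper prefixes of x's sign expansion, i.e. born earlier. So the game value is 0.
Game value = 0

0


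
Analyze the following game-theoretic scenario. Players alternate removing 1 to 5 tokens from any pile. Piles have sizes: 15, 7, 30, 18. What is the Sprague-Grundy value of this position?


Subtraction set: {1, 2, 3, 4, 5}
For this subtraction set, G(n) = n mod 6 (period = max + 1 = 6).
Pile 1 (size 15): G(15) = 15 mod 6 = 3
Pile 2 (size 7): G(7) = 7 mod 6 = 1
Pile 3 (size 30): G(30) = 30 mod 6 = 0
Pile 4 (size 18): G(18) = 18 mod 6 = 0
Total Grundy value = XOR of all: 3 XOR 1 XOR 0 XOR 0 = 2

2


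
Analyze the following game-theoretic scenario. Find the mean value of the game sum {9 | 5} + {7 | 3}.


G1 = {9 | 5}, G2 = {7 | 3}
Each is a switch {a | b} with numbers a > b; its mean value is (a + b)/2, and mean value is additive over game sums: m(G1 + G2) = m(G1) + m(G2).
Mean of G1 = (9 + (5))/2 = 14/2 = 7
Mean of G2 = (7 + (3))/2 = 10/2 = 5
Mean of G1 + G2 = 7 + 5 = 12

12


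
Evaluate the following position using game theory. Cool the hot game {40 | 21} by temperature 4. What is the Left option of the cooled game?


Original game: {40 | 21} (a switch {a | b} with a > b).
Cooling by t (for t below the temperature (a - b)/2 = 19/2) taxes each move by t: {a | b} cooled by t is {a - t | b + t}.
Cooling amount: t = 4
Cooled Left option: 40 - 4 = 36
Cooled Right option: 21 + 4 = 25
Cooled game: {36 | 25}
Left option = 36

36


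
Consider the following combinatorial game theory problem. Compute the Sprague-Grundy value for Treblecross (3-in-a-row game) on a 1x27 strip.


Treblecross: place X on empty cells; 3-in-a-row wins.
Playing within two cells of an existing X lets the opponent win at once, so sensible play treats the cells i-2..i+2 around each X as dead. The player left with no safe cell loses, so this is a normal-play take-away game on strips of safe cells.
Placing X at cell i (0-indexed) of a strip of k safe cells leaves independent strips of sizes max(0, i-2) and max(0, k-i-3). Hence G(k) = mex{ G(max(0,i-2)) XOR G(max(0,k-i-3)) : 0 <= i < k }, with G(0) = 0.
G(1): splits (0,0):0^0=0 -> mex({0}) = 1
G(2): splits (0,0):0^0=0 -> mex({0}) = 1
G(3): splits (0,0):0^0=0 -> mex({0}) = 1
G(4): splits (0,1):0^1=1 (0,0):0^0=0 -> mex({0, 1}) = 2
G(5): splits (0,2):0^1=1 (0,1):0^1=1 (0,0):0^0=0 -> mex({0, 1}) = 2
G(6) = mex({1}) = 0
G(7) = mex({0, 1, 2}) = 3
G(8) = mex({0, 1, 2}) = 3
G(9) = mex({0, 2}) = 1
G(10) = mex({0, 2, 3}) = 1
G(11) = mex({0, 3}) = 1
G(12) = mex({1, 3}) = 0
G(13) = mex({0, 1, 2, 3}) = 4
G(14) = mex({0, 1, 2}) = 3
G(15) = mex({0, 1, 2}) = 3
G(16) = mex({0, 1, 2, 4}) = 3
G(17) = mex({0, 1, 3, 4}) = 2
G(18) = mex({0, 1, 3, 4}) = 2
G(19) = mex({0, 1, 3, 5}) = 2
G(20) = mex({0, 1, 2, 3, 5}) = 4
G(21) = mex({0, 1, 2, 3, 5}) = 4
G(22) = mex({1, 2, 6}) = 0
G(23) = mex({0, 1, 2, 3, 4, 6}) = 5
G(24) = mex({0, 1, 2, 3, 4}) = 5
G(25) = mex({0, 1, 3, 4, 7}) = 2
G(26) = mex({0, 1, 3, 4, 5, 7}) = 2
G(27) = mex({0, 1, 3, 5}) = 2
Therefore G(27) = 2.

2


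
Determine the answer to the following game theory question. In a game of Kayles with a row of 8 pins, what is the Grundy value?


Kayles: a move removes 1 or 2 adjacent pins from a contiguous row.
Removing pins from a row of k leaves two independent rows (a, b) with a + b = k - 1 (one pin) or a + b = k - 2 (two pins); an end removal gives a = 0.
By Sprague-Grundy, G(k) = mex{ G(a) XOR G(b) } over all these splits. G(0) = 0.
G(1): splits (0,0):0^0=0 -> mex({0}) = 1
G(2): splits (0,1):0^1=1 (0,0):0^0=0 -> mex({0, 1}) = 2
G(3): splits (0,2):0^2=2 (1,1):1^1=0 (0,1):0^1=1 -> mex({0, 1, 2}) = 3
G(4): splits (0,3):0^3=3 (1,2):1^2=3 (0,2):0^2=2 (1,1):1^1=0 -> mex({0, 2, 3}) = 1
G(5): splits (0,4):0^1=1 (1,3):1^3=2 (2,2):2^2=0 (0,3):0^3=3 (1,2):1^2=3 -> mex({0, 1, 2, 3}) = 4
G(6) = mex({0, 1, 2, 4}) = 3
G(7) = mex({0, 1, 3, 4, 5}) = 2
G(8) = mex({0, 2, 3, 5, 6}) = 1
Therefore G(8) = 1.

1


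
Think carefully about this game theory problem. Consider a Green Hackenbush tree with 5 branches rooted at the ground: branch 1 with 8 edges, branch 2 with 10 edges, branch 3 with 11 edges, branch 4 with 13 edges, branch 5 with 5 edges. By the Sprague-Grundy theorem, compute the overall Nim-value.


The tree has 5 branches from the ground vertex.
In Green Hackenbush, the Nim-value of a simple path of length k is k.
Branch 1: length 8, Nim-value = 8
Branch 2: length 10, Nim-value = 10
Branch 3: length 11, Nim-value = 11
Branch 4: length 13, Nim-value = 13
Branch 5: length 5, Nim-value = 5
Total Nim-value = XOR of all branch values:
0 XOR 8 = 8
8 XOR 10 = 2
2 XOR 11 = 9
9 XOR 13 = 4
4 XOR 5 = 1
Nim-value of the tree = 1

1


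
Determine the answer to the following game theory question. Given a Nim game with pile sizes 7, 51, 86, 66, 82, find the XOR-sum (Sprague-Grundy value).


We need the XOR (exclusive or) of all pile sizes.
After XOR-ing pile 1 (size 7): 0 XOR 7 = 7
After XOR-ing pile 2 (size 51): 7 XOR 51 = 52
After XOR-ing pile 3 (size 86): 52 XOR 86 = 98
After XOR-ing pile 4 (size 66): 98 XOR 66 = 32
After XOR-ing pile 5 (size 82): 32 XOR 82 = 114
The Nim-value of this position is 114.

114


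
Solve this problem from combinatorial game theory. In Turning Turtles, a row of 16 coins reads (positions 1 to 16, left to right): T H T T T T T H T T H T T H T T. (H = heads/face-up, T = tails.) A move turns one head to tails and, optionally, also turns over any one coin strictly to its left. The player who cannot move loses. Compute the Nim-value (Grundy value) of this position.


Coins: T H T T T T T H T T H T T H T T
Key fact: a single head at position k behaves exactly like a Nim heap of size k (turning it to T and optionally flipping a coin at j < k corresponds to moving the heap from k to j, or to 0), and heads combine as a disjunctive sum (two heads at the same place would cancel, matching j XOR j = 0). So the Nim-value is the XOR of the 1-indexed positions of the heads.
Face-up positions (1-indexed): [2, 8, 11, 14]
XOR 0 with 2: 0 XOR 2 = 2
XOR 2 with 8: 2 XOR 8 = 10
XOR 10 with 11: 10 XOR 11 = 1
XOR 1 with 14: 1 XOR 14 = 15
Nim-value = 15

15


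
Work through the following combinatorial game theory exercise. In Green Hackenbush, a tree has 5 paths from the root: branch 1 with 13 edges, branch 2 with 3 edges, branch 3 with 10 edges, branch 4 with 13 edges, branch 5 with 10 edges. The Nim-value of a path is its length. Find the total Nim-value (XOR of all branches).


The tree has 5 branches from the ground vertex.
In Green Hackenbush, the Nim-value of a simple path of length k is k.
Branch 1: length 13, Nim-value = 13
Branch 2: length 3, Nim-value = 3
Branch 3: length 10, Nim-value = 10
Branch 4: length 13, Nim-value = 13
Branch 5: length 10, Nim-value = 10
Total Nim-value = XOR of all branch values:
0 XOR 13 = 13
13 XOR 3 = 14
14 XOR 10 = 4
4 XOR 13 = 9
9 XOR 10 = 3
Nim-value of the tree = 3

3


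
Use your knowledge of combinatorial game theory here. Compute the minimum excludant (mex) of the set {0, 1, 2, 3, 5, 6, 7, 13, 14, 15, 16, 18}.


Set = {0, 1, 2, 3, 5, 6, 7, 13, 14, 15, 16, 18}
0 is in the set.
1 is in the set.
2 is in the set.
3 is in the set.
4 is NOT in the set. This is the mex.
mex = 4

4


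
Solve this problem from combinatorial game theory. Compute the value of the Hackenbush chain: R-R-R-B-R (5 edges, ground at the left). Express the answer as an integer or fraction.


Edges (from ground): R-R-R-B-R
By Berlekamp's sign-expansion rule, a Blue-Red Hackenbush stalk has the value of the surreal number whose sign sequence is the edge sequence with B -> + and R -> -.
Sign sequence: ---+-
Trace the sign expansion in the surreal number tree, starting from 0:
Edge 1: R (sign -) -> bounds (-inf, 0), value = -1
Edge 2: R (sign -) -> bounds (-inf, -1), value = -2
Edge 3: R (sign -) -> bounds (-inf, -2), value = -3
Edge 4: B (sign +) -> bounds (-3, -2), value = -5/2
Edge 5: R (sign -) -> bounds (-3, -5/2), value = -11/4
Game value = -11/4

-11/4


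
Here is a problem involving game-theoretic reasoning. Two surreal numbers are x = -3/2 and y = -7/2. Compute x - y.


x = -3/2, y = -7/2
Converting to common denominator: 2
x = -3/2, y = -7/2
x - y = -3/2 - -7/2 = 2

2


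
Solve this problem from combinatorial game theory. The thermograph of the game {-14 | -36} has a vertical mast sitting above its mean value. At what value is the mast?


Game = {-14 | -36}, a switch {a | b} with numbers a > b.
Its thermograph has left wall a - t and right wall b + t, which meet at t = (a - b)/2, where both equal (a + b)/2. So the mast (mean value) is at (a + b)/2.
Mean = (-14 + (-36))/2 = -50/2 = -25

-25


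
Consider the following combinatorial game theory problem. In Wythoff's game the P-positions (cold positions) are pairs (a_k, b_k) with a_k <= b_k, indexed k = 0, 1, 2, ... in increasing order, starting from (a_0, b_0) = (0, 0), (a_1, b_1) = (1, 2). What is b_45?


By Wythoff's theorem, a_k = floor(k * phi) and b_k = floor(k * phi^2) = a_k + k, where phi = (1 + sqrt(5))/2 is the golden ratio.
phi = (1 + sqrt(5))/2 = 1.618034
phi^2 = phi + 1 = 2.618034
k = 45
k * phi^2 = 45 * 2.618034 = 117.811529
b_45 = floor(k * phi^2) = 117 (check: a_45 + k = 72 + 45 = 117)

117


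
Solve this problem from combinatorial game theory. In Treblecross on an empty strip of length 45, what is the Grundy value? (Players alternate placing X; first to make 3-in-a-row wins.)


Treblecross: place X on empty cells; 3-in-a-row wins.
Playing within two cells of an existing X lets the opponent win at once, so sensible play treats the cells i-2..i+2 around each X as dead. The player left with no safe cell loses, so this is a normal-play take-away game on strips of safe cells.
Placing X at cell i (0-indexed) of a strip of k safe cells leaves independent strips of sizes max(0, i-2) and max(0, k-i-3). Hence G(k) = mex{ G(max(0,i-2)) XOR G(max(0,k-i-3)) : 0 <= i < k }, with G(0) = 0.
G(1): splits (0,0):0^0=0 -> mex({0}) = 1
G(2): splits (0,0):0^0=0 -> mex({0}) = 1
G(3): splits (0,0):0^0=0 -> mex({0}) = 1
G(4): splits (0,1):0^1=1 (0,0):0^0=0 -> mex({0, 1}) = 2
G(5): splits (0,2):0^1=1 (0,1):0^1=1 (0,0):0^0=0 -> mex({0, 1}) = 2
G(6) = mex({1}) = 0
G(7) = mex({0, 1, 2}) = 3
G(8) = mex({0, 1, 2}) = 3
G(9) = mex({0, 2}) = 1
G(10) = mex({0, 2, 3}) = 1
G(11) = mex({0, 3}) = 1
G(12) = mex({1, 3}) = 0
G(13) = mex({0, 1, 2, 3}) = 4
G(14) = mex({0, 1, 2}) = 3
G(15) = mex({0, 1, 2}) = 3
G(16) = mex({0, 1, 2, 4}) = 3
G(17) = mex({0, 1, 3, 4}) = 2
G(18) = mex({0, 1, 3, 4}) = 2
G(19) = mex({0, 1, 3, 5}) = 2
G(20) = mex({0, 1, 2, 3, 5}) = 4
G(21) = mex({0, 1, 2, 3, 5}) = 4
G(22) = mex({1, 2, 6}) = 0
G(23) = mex({0, 1, 2, 3, 4, 6}) = 5
G(24) = mex({0, 1, 2, 3, 4}) = 5
G(25) = mex({0, 1, 3, 4, 7}) = 2
G(26) = mex({0, 1, 3, 4, 5, 7}) = 2
G(27) = mex({0, 1, 3, 5}) = 2
G(28) = mex({0, 1, 2, 5}) = 3
G(29) = mex({0, 1, 2, 4, 5, 6}) = 3
G(30) = mex({1, 2, 4, 6}) = 0
G(31) = mex({0, 1, 2, 3, 4, 6}) = 5
G(32) = mex({1, 2, 3, 4, 7}) = 0
G(33) = mex({0, 3, 7}) = 1
G(34) = mex({0, 2, 3, 5, 7}) = 1
G(35) = mex({0, 2, 3, 5, 6}) = 1
G(36) = mex({0, 1, 2, 5, 6}) = 3
G(37) = mex({0, 1, 2, 4, 5, 6}) = 3
G(38) = mex({0, 1, 2, 4}) = 3
G(39) = mex({0, 1, 2, 3, 4, 7}) = 5
G(40) = mex({0, 1, 2, 3, 4, 5, 7}) = 6
G(41) = mex({0, 1, 2, 3, 5, 7}) = 4
G(42) = mex({0, 1, 2, 3, 5, 6, 7}) = 4
G(43) = mex({0, 2, 3, 5, 6}) = 1
G(44) = mex({1, 2, 3, 4, 5, 6}) = 0
G(45) = mex({0, 1, 2, 3, 4, 6, 7}) = 5
Therefore G(45) = 5.

5


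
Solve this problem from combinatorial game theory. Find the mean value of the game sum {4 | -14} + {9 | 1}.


G1 = {4 | -14}, G2 = {9 | 1}
Each is a switch {a | b} with numbers a > b; its mean value is (a + b)/2, and mean value is additive over game sums: m(G1 + G2) = m(G1) + m(G2).
Mean of G1 = (4 + (-14))/2 = -10/2 = -5
Mean of G2 = (9 + (1))/2 = 10/2 = 5
Mean of G1 + G2 = -5 + 5 = 0

0


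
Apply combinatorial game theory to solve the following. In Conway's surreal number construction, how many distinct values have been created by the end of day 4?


Day 0: {|} = 0 is born. Count = 1.
Day n: the number of surreal numbers born by day n is 2^(n+1) - 1.
By day 0: 2^1 - 1 = 1
By day 1: 2^2 - 1 = 3
By day 2: 2^3 - 1 = 7
By day 3: 2^4 - 1 = 15
By day 4: 2^5 - 1 = 31
By day 4: 31 surreal numbers.

31


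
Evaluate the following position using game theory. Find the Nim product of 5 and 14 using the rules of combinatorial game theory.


Nim multiplication is bilinear over XOR: (u XOR v) * w = (u*w) XOR (v*w).
So we split each operand into its bit components and XOR the pairwise Nim products.
5 = 1 + 4 (as XOR of powers of 2).
14 = 2 + 4 + 8 (as XOR of powers of 2).
Using the standard Nim-product table on single bits:
  2*2 = 3,   2*4 = 8,   2*8 = 12,
  4*4 = 6,   4*8 = 11,  8*8 = 13,
and  1*x = x (identity), k*l = l*k (commutative).
Pairwise Nim products:
  1 * 2 = 2
  1 * 4 = 4
  1 * 8 = 8
  4 * 2 = 8
  4 * 4 = 6
  4 * 8 = 11
XOR them: 2 XOR 4 XOR 8 XOR 8 XOR 6 XOR 11 = 11.
Result: 5 * 14 = 11 (in Nim).

11


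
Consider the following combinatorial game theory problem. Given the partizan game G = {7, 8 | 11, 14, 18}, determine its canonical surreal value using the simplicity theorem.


Left options: {7, 8}, max = 8
Right options: {11, 14, 18}, min = 11
All options are numbers and max(Left) < min(Right), so by the simplicity theorem the value is the simplest (earliest-born) number strictly between 8 and 11.
Integers 9 through 10 all lie strictly between 8 and 11.
Among integers, the simplest (lowest birthday = smallest |n|; 0 is born on day 0, +-n on day n) is 9.
No non-integer in the interval can be simpler: if x is a non-integer in the interval, then floor(x) or ceil(x) also lies in the interval (the interval contains an integer), and both are proper prefixes of x's sign expansion, i.e. born earlier. So the game value is 9.
Game value = 9

9


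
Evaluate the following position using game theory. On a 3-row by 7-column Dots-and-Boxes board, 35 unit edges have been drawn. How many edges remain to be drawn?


Grid: 3 x 7 boxes, i.e. 4 rows and 8 columns of dots.
Horizontal edges: (rows + 1) * cols = 4 * 7 = 28
Vertical edges: rows * (cols + 1) = 3 * 8 = 24
Total edges: 28 + 24 = 52
Edges drawn: 35
Remaining: 52 - 35 = 17

17


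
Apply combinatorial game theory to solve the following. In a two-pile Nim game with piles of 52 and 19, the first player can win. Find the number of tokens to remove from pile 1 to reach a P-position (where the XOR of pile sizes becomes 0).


Piles: 52 and 19
Current XOR: 52 XOR 19 = 39 (non-zero, so this is an N-position).
To make the XOR zero, we need to find a move that balances the piles.
For pile 1 (size 52): target = 52 XOR 39 = 19
We reduce pile 1 from 52 to 19.
Tokens removed: 52 - 19 = 33
Verification: 19 XOR 19 = 0

33


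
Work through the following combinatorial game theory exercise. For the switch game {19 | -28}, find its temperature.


The game is {19 | -28}, a switch {a | b} with numbers a > b.
Cooling {a | b} by t gives {a - t | b + t}, which stops being hot when a - t = b + t, i.e. at t = (a - b)/2. So the temperature of a switch is (a - b)/2.
Temperature = (Left option - Right option) / 2
= (19 - (-28)) / 2
= 47 / 2
= 47/2

47/2


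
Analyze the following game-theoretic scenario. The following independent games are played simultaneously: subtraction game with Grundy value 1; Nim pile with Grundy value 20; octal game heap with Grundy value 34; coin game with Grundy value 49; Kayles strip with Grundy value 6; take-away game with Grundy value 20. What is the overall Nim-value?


By the Sprague-Grundy theorem, the Grundy value of a sum of games is the XOR of individual Grundy values.
subtraction game: Grundy value = 1. Running XOR: 0 XOR 1 = 1
Nim pile: Grundy value = 20. Running XOR: 1 XOR 20 = 21
octal game heap: Grundy value = 34. Running XOR: 21 XOR 34 = 55
coin game: Grundy value = 49. Running XOR: 55 XOR 49 = 6
Kayles strip: Grundy value = 6. Running XOR: 6 XOR 6 = 0
take-away game: Grundy value = 20. Running XOR: 0 XOR 20 = 20
The combined Grundy value is 20.

20


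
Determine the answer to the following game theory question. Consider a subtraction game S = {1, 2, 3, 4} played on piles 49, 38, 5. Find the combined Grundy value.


Subtraction set: {1, 2, 3, 4}
For this subtraction set, G(n) = n mod 5 (period = max + 1 = 5).
Pile 1 (size 49): G(49) = 49 mod 5 = 4
Pile 2 (size 38): G(38) = 38 mod 5 = 3
Pile 3 (size 5): G(5) = 5 mod 5 = 0
Total Grundy value = XOR of all: 4 XOR 3 XOR 0 = 7

7


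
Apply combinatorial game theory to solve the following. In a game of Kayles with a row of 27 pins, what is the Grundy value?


Kayles: a move removes 1 or 2 adjacent pins from a contiguous row.
Removing pins from a row of k leaves two independent rows (a, b) with a + b = k - 1 (one pin) or a + b = k - 2 (two pins); an end removal gives a = 0.
By Sprague-Grundy, G(k) = mex{ G(a) XOR G(b) } over all these splits. G(0) = 0.
G(1): splits (0,0):0^0=0 -> mex({0}) = 1
G(2): splits (0,1):0^1=1 (0,0):0^0=0 -> mex({0, 1}) = 2
G(3): splits (0,2):0^2=2 (1,1):1^1=0 (0,1):0^1=1 -> mex({0, 1, 2}) = 3
G(4): splits (0,3):0^3=3 (1,2):1^2=3 (0,2):0^2=2 (1,1):1^1=0 -> mex({0, 2, 3}) = 1
G(5): splits (0,4):0^1=1 (1,3):1^3=2 (2,2):2^2=0 (0,3):0^3=3 (1,2):1^2=3 -> mex({0, 1, 2, 3}) = 4
G(6) = mex({0, 1, 2, 4}) = 3
G(7) = mex({0, 1, 3, 4, 5}) = 2
G(8) = mex({0, 2, 3, 5, 6}) = 1
G(9) = mex({0, 1, 2, 3, 6, 7}) = 4
G(10) = mex({0, 1, 3, 4, 5, 7}) = 2
G(11) = mex({0, 1, 2, 3, 4, 5}) = 6
G(12) = mex({0, 1, 2, 3, 5, 6, 7}) = 4
G(13) = mex({0, 2, 3, 4, 6, 7}) = 1
G(14) = mex({0, 1, 4, 5, 6, 7}) = 2
G(15) = mex({0, 1, 2, 3, 4, 5, 6}) = 7
G(16) = mex({0, 2, 3, 5, 6, 7}) = 1
G(17) = mex({0, 1, 2, 3, 5, 6, 7}) = 4
G(18) = mex({0, 1, 2, 4, 5, 6}) = 3
G(19) = mex({0, 1, 3, 4, 5, 7}) = 2
G(20) = mex({0, 2, 3, 4, 5, 6, 7}) = 1
G(21) = mex({0, 1, 2, 3, 5, 6, 7}) = 4
G(22) = mex({0, 1, 2, 3, 4, 5, 7}) = 6
G(23) = mex({0, 1, 2, 3, 4, 5, 6}) = 7
G(24) = mex({0, 1, 2, 3, 5, 6, 7}) = 4
G(25) = mex({0, 2, 3, 4, 6, 7}) = 1
G(26) = mex({0, 1, 3, 4, 5, 6, 7}) = 2
G(27) = mex({0, 1, 2, 3, 4, 5, 6, 7}) = 8
Therefore G(27) = 8.

8


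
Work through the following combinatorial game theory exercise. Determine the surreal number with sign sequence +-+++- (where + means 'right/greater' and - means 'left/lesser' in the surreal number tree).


Sign expansion: +-+++-
Rule: track bounds (lo, hi), initially (-inf, +inf). On '+', the current value becomes lo and we move to the simplest number in (value, hi): value + 1 if hi = +inf, otherwise the midpoint (value + hi)/2. On '-', the current value becomes hi and we move to value - 1 if lo = -inf, otherwise the midpoint (lo + value)/2.
Start at 0.
Step 1: sign = +, move right. Bounds: (0, +inf). Value = 1
Step 2: sign = -, move left. Bounds: (0, 1). Value = 1/2
Step 3: sign = +, move right. Bounds: (1/2, 1). Value = 3/4
Step 4: sign = +, move right. Bounds: (3/4, 1). Value = 7/8
Step 5: sign = +, move right. Bounds: (7/8, 1). Value = 15/16
Step 6: sign = -, move left. Bounds: (7/8, 15/16). Value = 29/32
The surreal number with sign expansion +-+++- is 29/32.

29/32


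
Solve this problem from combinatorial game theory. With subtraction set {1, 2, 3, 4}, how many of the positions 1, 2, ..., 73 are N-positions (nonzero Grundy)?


Subtraction set S = {1, 2, 3, 4}, so G(n) = n mod 5.
G(n) = 0 when n is a multiple of 5.
Multiples of 5 in [1, 73]: 14
N-positions (nonzero Grundy) = 73 - 14 = 59

59


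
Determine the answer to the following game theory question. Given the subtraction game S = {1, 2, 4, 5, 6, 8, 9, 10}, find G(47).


The subtraction set is S = {1, 2, 4, 5, 6, 8, 9, 10}.
G(k) = mex{ G(k - s) : s in S, s <= k }. We compute iteratively: G(0) = 0.
G(1) = mex({0}) = 1
G(2) = mex({0, 1}) = 2
G(3) = mex({1, 2}) = 0
G(4) = mex({0, 2}) = 1
G(5) = mex({0, 1}) = 2
G(6) = mex({0, 1, 2}) = 3
G(7) = mex({0, 1, 2, 3}) = 4
G(8) = mex({0, 1, 2, 3, 4}) = 5
G(9) = mex({0, 1, 2, 4, 5}) = 3
G(10) = mex({0, 1, 2, 3, 5}) = 4
G(11) = mex({0, 1, 2, 3, 4}) = 5
G(12) = mex({0, 1, 2, 3, 4, 5}) = 6
G(13) = mex({0, 1, 2, 3, 4, 5, 6}) = 7
G(14) = mex({1, 2, 3, 4, 5, 6, 7}) = 0
G(15) = mex({0, 2, 3, 4, 5, 7}) = 1
G(16) = mex({0, 1, 3, 4, 5, 6}) = 2
G(17) = mex({1, 2, 3, 4, 5, 6, 7}) = 0
G(18) = mex({0, 2, 3, 4, 5, 6, 7}) = 1
G(19) = mex({0, 1, 3, 4, 5, 7}) = 2
G(20) = mex({0, 1, 2, 4, 5, 6}) = 3
G(21) = mex({0, 1, 2, 3, 5, 6, 7}) = 4
G(22) = mex({0, 1, 2, 3, 4, 6, 7}) = 5
G(23) = mex({0, 1, 2, 4, 5, 7}) = 3
Observe that G(14)..G(23) = 0, 1, 2, 0, 1, 2, 3, 4, 5, 3 repeats G(0)..G(9) = 0, 1, 2, 0, 1, 2, 3, 4, 5, 3.
For k >= max(S) = 10, G(k) is determined by the previous 10 values G(k-10)..G(k-1); a window of 10 consecutive values has recurred shifted by 14, so by induction G(k + 14) = G(k) for all k >= 0: the sequence is periodic from the start with period 14.
One period: G(0..13) = 0, 1, 2, 0, 1, 2, 3, 4, 5, 3, 4, 5, 6, 7.
47 mod 14 = 5, so G(47) = G(5) = 2.

2


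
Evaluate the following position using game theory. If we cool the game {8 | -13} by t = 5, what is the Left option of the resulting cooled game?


Original game: {8 | -13} (a switch {a | b} with a > b).
Cooling by t (for t below the temperature (a - b)/2 = 21/2) taxes each move by t: {a | b} cooled by t is {a - t | b + t}.
Cooling amount: t = 5
Cooled Left option: 8 - 5 = 3
Cooled Right option: -13 + 5 = -8
Cooled game: {3 | -8}
Left option = 3

3


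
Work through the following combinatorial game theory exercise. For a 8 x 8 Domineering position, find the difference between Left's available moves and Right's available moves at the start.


Board is 8 x 8 (rows x cols).
Left (vertical) placements: (rows-1) * cols = 7 * 8 = 56
Right (horizontal) placements: rows * (cols-1) = 8 * 7 = 56
Advantage = Left - Right = 56 - 56 = 0

0


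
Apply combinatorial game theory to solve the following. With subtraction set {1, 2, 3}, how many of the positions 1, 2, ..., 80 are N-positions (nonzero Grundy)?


Subtraction set S = {1, 2, 3}, so G(n) = n mod 4.
G(n) = 0 when n is a multiple of 4.
Multiples of 4 in [1, 80]: 20
N-positions (nonzero Grundy) = 80 - 20 = 60

60


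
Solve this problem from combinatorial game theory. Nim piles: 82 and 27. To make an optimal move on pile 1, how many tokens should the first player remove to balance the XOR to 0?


Piles: 82 and 27
Current XOR: 82 XOR 27 = 73 (non-zero, so this is an N-position).
To make the XOR zero, we need to find a move that balances the piles.
For pile 1 (size 82): target = 82 XOR 73 = 27
We reduce pile 1 from 82 to 27.
Tokens removed: 82 - 27 = 55
Verification: 27 XOR 27 = 0

55


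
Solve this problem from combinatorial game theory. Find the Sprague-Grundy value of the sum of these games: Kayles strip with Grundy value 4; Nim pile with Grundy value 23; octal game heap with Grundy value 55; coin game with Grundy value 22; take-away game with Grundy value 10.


By the Sprague-Grundy theorem, the Grundy value of a sum of games is the XOR of individual Grundy values.
Kayles strip: Grundy value = 4. Running XOR: 0 XOR 4 = 4
Nim pile: Grundy value = 23. Running XOR: 4 XOR 23 = 19
octal game heap: Grundy value = 55. Running XOR: 19 XOR 55 = 36
coin game: Grundy value = 22. Running XOR: 36 XOR 22 = 50
take-away game: Grundy value = 10. Running XOR: 50 XOR 10 = 56
The combined Grundy value is 56.

56


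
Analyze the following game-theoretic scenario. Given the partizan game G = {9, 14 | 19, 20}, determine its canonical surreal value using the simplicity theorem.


Left options: {9, 14}, max = 14
Right options: {19, 20}, min = 19
All options are numbers and max(Left) < min(Right), so by the simplicity theorem the value is the simplest (earliest-born) number strictly between 14 and 19.
Integers 15 through 18 all lie strictly between 14 and 19.
Among integers, the simplest (lowest birthday = smallest |n|; 0 is born on day 0, +-n on day n) is 15.
No non-integer in the interval can be simpler: if x is a non-integer in the interval, then floor(x) or ceil(x) also lies in the interval (the interval contains an integer), and both are proper prefixes of x's sign expansion, i.e. born earlier. So the game value is 15.
Game value = 15

15


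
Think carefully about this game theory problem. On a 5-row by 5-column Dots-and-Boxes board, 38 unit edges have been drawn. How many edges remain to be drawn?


Grid: 5 x 5 boxes, i.e. 6 rows and 6 columns of dots.
Horizontal edges: (rows + 1) * cols = 6 * 5 = 30
Vertical edges: rows * (cols + 1) = 5 * 6 = 30
Total edges: 30 + 30 = 60
Edges drawn: 38
Remaining: 60 - 38 = 22

22


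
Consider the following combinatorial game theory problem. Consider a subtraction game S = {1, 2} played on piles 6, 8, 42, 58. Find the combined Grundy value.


Subtraction set: {1, 2}
For this subtraction set, G(n) = n mod 3 (period = max + 1 = 3).
Pile 1 (size 6): G(6) = 6 mod 3 = 0
Pile 2 (size 8): G(8) = 8 mod 3 = 2
Pile 3 (size 42): G(42) = 42 mod 3 = 0
Pile 4 (size 58): G(58) = 58 mod 3 = 1
Total Grundy value = XOR of all: 0 XOR 2 XOR 0 XOR 1 = 3

3
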